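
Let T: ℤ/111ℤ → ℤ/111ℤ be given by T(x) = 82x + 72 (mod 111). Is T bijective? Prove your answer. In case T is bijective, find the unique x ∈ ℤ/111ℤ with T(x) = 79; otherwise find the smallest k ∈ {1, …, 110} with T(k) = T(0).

Suppose T(s) = T(t) in ℤ/111ℤ. Then 82s + 72 ≡ 82t + 72 (mod 111), hence 82(s − t) ≡ 0 (mod 111).
Since gcd(82, 111) = 1, 82 is invertible modulo 111, thus s − t ≡ 0 (mod 111), i.e. s = t.
We now compute 82⁻¹ mod 111 explicitly. Euclid's algorithm: 111 = 1·82 + 29, 82 = 2·29 + 24, 29 = 1·24 + 5, 24 = 4·5 + 4, 5 = 1·4 + 1; back-substituting gives 1 = 88·82 − 65·111, so 82⁻¹ ≡ 88 (mod 111).
For any y ∈ ℤ/111ℤ, x = 88(y − 72) mod 111 satisfies T(x) = 82·88(y − 72) + 72 ≡ y (since 82·88 ≡ 1 mod 111). So every y has a preimage.
Therefore T is bijective.
Since T is bijective, we find T⁻¹(79): we need 82x ≡ 79 − 72 ≡ 7 (mod 111). Using 82⁻¹ = 88: x ≡ 88·7 = 616 = 5·111 + 61, so x = 61.
Check: T(61) = 82·61 + 72 = 5074 = 45·111 + 79 ≡ 79 (mod 111).

61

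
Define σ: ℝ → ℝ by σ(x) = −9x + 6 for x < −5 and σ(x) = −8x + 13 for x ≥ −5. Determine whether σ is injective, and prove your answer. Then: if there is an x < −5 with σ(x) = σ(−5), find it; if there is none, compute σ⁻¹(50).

Both pieces are strictly decreasing (slopes −9 and −8), so each is injective on its own interval.
The left piece maps (−∞, −5) onto (51, ∞); the right piece maps [−5, ∞) onto (−∞, 53].
These images overlap. In particular σ(−5) = 53 (right piece), and solving −9x + 6 = 53 on the left piece gives x = −47/9 < −5.
So σ(−47/9) = σ(−5) with −47/9 ≠ −5, and σ is not injective. This x = −47/9 is the requested value below −5.

-47/9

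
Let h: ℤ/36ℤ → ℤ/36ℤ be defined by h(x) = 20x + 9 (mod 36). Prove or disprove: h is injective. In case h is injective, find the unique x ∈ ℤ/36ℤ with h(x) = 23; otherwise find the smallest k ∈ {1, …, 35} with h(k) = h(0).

By definition, h is injective when h(x_1) = h(x_2) forces x_1 = x_2.
We have gcd(20, 36) = 4 > 1. Taking x_1 = 0 and x_2 = 9: h(0) = 9 and h(9) = 20·9 + 9 = 189 ≡ 9 (mod 36).
So h(0) = h(9) while 0 ≠ 9, so h is not injective.
Since h is not injective, we find the least positive k with h(k) = h(0): this means 20k ≡ 0 (mod 36), i.e. 36 ∣ 20k. Since gcd(20, 36) = 4, dividing through by 4 this holds exactly when 9 ∣ 5k, and as gcd(5, 9) = 1, exactly when 9 ∣ k.
The smallest positive such k is 9.

9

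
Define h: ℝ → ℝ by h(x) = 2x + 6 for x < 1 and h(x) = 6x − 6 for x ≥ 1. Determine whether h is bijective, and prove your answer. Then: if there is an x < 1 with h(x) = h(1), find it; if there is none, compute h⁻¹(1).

Both pieces are strictly increasing (slopes 2 and 6), so each is injective on its own interval.
The left piece maps (−∞, 1) onto (−∞, 8); the right piece maps [1, ∞) onto [0, ∞).
These images overlap. In particular h(1) = 0 (right piece), and solving 2x + 6 = 0 on the left piece gives x = −3 < 1.
So h(−3) = h(1) with −3 ≠ 1, and h is not injective, hence not bijective. This x = −3 is the requested value below 1.

-3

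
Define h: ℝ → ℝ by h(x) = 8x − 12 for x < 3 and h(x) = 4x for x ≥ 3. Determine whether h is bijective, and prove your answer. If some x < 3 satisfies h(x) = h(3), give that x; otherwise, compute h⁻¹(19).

Both pieces are strictly increasing (slopes 8 and 4), so each is injective on its own interval.
The left piece maps (−∞, 3) onto (−∞, 12); the right piece maps [3, ∞) onto [12, ∞).
Since 12 = 12, the images partition ℝ: h is injective and surjective, hence bijective.
Because the two images are disjoint, no x < 3 has h(x) = h(3), so we compute h⁻¹(19): 19 lies in [12, ∞), so solve 4x = 19: x = (19 − 0)/4 = 19/4.

19/4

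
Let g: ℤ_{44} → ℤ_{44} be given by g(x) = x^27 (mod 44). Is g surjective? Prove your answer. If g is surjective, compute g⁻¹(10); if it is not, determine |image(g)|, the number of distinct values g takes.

33

g(0) = 0^27 = 0.
g(22): Repeated squaring mod 44: 22^1 ≡ 22, 22^2 ≡ 22² = 484 ≡ 0, 22^4 ≡ 0² = 0, 22^8 ≡ 0² = 0, 22^16 ≡ 0² = 0. Since 27 = 16 + 8 + 2 + 1, 22^27 ≡ 0·0·0·22: 0·0 = 0, then 0·0 = 0, then 0·22 = 0. So 22^27 ≡ 0 (mod 44).
So g(0) = g(22) = 0 while 0 ≠ 22, hence g is not injective.
A non-injective map from the 44-element set ℤ_{44} to itself takes at most 43 distinct values, so it cannot be surjective. Thus g is not surjective.
Since g is not surjective, we determine |image(g)|. Computing x^27 mod 44 for each x (by repeated squaring, reducing mod 44 at every step), the values g(0), g(1), …, g(43) are: 0, 1, 40, 31, 16, 25, 8, 39, 24, 37, 32, 11, 12, 29, 20, 27, 36, 41, 28, 35, 4, 21, 0, 23, 40, 9, 16, 3, 8, 17, 24, 15, 32, 33, 12, 7, 20, 5, 36, 19, 28, 13, 4, 43.
The distinct values are {0, 1, 3, 4, 5, 7, 8, 9, 11, 12, 13, 15, 16, 17, 19, 20, 21, 23, 24, 25, 27, 28, 29, 31, 32, 33, 35, 36, 37, 39, 40, 41, 43}; there are 33 of them.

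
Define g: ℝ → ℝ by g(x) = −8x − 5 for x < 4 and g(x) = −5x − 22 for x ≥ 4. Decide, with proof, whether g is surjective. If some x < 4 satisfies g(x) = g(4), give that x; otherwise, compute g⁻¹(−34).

29/8

Both pieces are strictly decreasing (slopes −8 and −5), so each is injective on its own interval.
The left piece maps (−∞, 4) onto (−37, ∞); the right piece maps [4, ∞) onto (−∞, −42].
The union (−37, ∞) ∪ (−∞, −42] omits the interval between −37 and −42; in particular −37 has no preimage. So g is not surjective.
Because the two images are disjoint, no x < 4 has g(x) = g(4), so we compute g⁻¹(−34): −34 lies in (−37, ∞), so solve −8x − 5 = −34: x = (−34 + 5)/(−8) = 29/8.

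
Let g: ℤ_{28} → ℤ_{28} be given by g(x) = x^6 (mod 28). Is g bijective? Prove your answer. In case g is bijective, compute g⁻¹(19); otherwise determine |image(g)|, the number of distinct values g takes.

g(1) = 1^6 = 1.
g(3): Repeated squaring mod 28: 3^1 ≡ 3, 3^2 ≡ 3² = 9, 3^4 ≡ 9² = 81 ≡ 25. Since 6 = 4 + 2, 3^6 ≡ 25·9: 25·9 = 225 ≡ 1. So 3^6 ≡ 1 (mod 28).
So g(1) = g(3) = 1 while 1 ≠ 3, so g is not injective, hence not bijective.
Since g is not bijective, we determine |image(g)|. Computing x^6 mod 28 for each x (by repeated squaring, reducing mod 28 at every step), the values g(0), g(1), …, g(27) are: 0, 1, 8, 1, 8, 1, 8, 21, 8, 1, 8, 1, 8, 1, 0, 1, 8, 1, 8, 1, 8, 21, 8, 1, 8, 1, 8, 1.
The distinct values are {0, 1, 8, 21}; there are 4 of them.

4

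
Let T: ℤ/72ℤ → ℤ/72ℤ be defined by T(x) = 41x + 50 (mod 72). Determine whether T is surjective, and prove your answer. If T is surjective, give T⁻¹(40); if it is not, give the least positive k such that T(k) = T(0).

70

Since gcd(41, 72) = 1, 41 is invertible modulo 72. Euclid's algorithm: 72 = 1·41 + 31, 41 = 1·31 + 10, 31 = 3·10 + 1; back-substituting gives 1 = 65·41 − 37·72, so 41⁻¹ ≡ 65 (mod 72).
Then y ↦ 65(y − 50) is a two-sided inverse to T, so every y ∈ ℤ/72ℤ has a preimage.
So T is surjective.
Since T is surjective, we compute T⁻¹(40): solve 41x + 50 ≡ 40 (mod 72), i.e. 41x ≡ 62 (mod 72).
Multiplying by 41⁻¹ = 65 gives x ≡ 65·62 = 4030 = 55·72 + 70 ≡ 70 (mod 72).
Check: T(70) = 41·70 + 50 = 2920 = 40·72 + 40 ≡ 40 (mod 72).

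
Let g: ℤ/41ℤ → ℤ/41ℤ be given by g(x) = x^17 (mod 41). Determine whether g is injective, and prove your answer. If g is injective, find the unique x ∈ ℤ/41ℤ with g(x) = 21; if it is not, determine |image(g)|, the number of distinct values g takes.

5

Since 41 is prime, the nonzero elements of ℤ/41ℤ form a cyclic group of order 40.
As gcd(17, 40) = 1, raising to the 17th power is a bijection on this group: if x_1^17 ≡ x_2^17 then (x_1x_2^{−1})^17 = 1, and the only element of order dividing gcd(17, 40) = 1 is 1, so x_1 = x_2.
With g(0) = 0 this makes g injective on all of ℤ/41ℤ, hence bijective (finite equal-size domain and codomain). In particular g is injective.
Since g is injective, we find the preimage of 21. The inverse of x ↦ x^17 on (ℤ/41ℤ)^× is x ↦ x^33, because 17·33 = 561 = 14·40 + 1 ≡ 1 (mod 40) and x^{40} = 1 for x ≠ 0 (Fermat). So g⁻¹(21) = 21^33 mod 41.
Repeated squaring mod 41: 21^1 ≡ 21, 21^2 ≡ 21² = 441 ≡ 31, 21^4 ≡ 31² = 961 ≡ 18, 21^8 ≡ 18² = 324 ≡ 37, 21^16 ≡ 37² = 1369 ≡ 16, 21^32 ≡ 16² = 256 ≡ 10. Since 33 = 32 + 1, 21^33 ≡ 10·21: 10·21 = 210 ≡ 5. So 21^33 ≡ 5 (mod 41).
Hence g⁻¹(21) = 5.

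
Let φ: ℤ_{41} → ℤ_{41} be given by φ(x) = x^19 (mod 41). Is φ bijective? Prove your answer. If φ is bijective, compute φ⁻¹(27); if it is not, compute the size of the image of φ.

3

Since 41 is prime, the nonzero elements of ℤ_{41} form a cyclic group of order 40.
As gcd(19, 40) = 1, raising to the 19th power is a bijection on this group: if s^19 ≡ t^19 then (st^{−1})^19 = 1, and the only element of order dividing gcd(19, 40) = 1 is 1, so s = t.
With φ(0) = 0 this makes φ injective on all of ℤ_{41}, hence bijective (finite equal-size domain and codomain). In particular φ is bijective.
Since φ is bijective, we find the preimage of 27. The inverse of x ↦ x^19 on (ℤ_{41})^× is x ↦ x^19, because 19·19 = 361 = 9·40 + 1 ≡ 1 (mod 40) and x^{40} = 1 for x ≠ 0 (Fermat). So φ⁻¹(27) = 27^19 mod 41.
Repeated squaring mod 41: 27^1 ≡ 27, 27^2 ≡ 27² = 729 ≡ 32, 27^4 ≡ 32² = 1024 ≡ 40, 27^8 ≡ 40² = 1600 ≡ 1, 27^16 ≡ 1² = 1. Since 19 = 16 + 2 + 1, 27^19 ≡ 1·32·27: 1·32 = 32, then 32·27 = 864 ≡ 3. So 27^19 ≡ 3 (mod 41).
Hence φ⁻¹(27) = 3.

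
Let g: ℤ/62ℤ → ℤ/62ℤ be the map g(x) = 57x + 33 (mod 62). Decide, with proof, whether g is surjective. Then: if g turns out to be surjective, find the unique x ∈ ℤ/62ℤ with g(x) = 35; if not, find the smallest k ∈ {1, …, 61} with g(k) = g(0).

12

By definition, surjectivity means every element of the codomain has a preimage under g.
Since gcd(57, 62) = 1, 57 is invertible modulo 62. Euclid's algorithm: 62 = 1·57 + 5, 57 = 11·5 + 2, 5 = 2·2 + 1; back-substituting gives 1 = 37·57 − 34·62, so 57⁻¹ ≡ 37 (mod 62).
Then y ↦ 37(y − 33) is a two-sided inverse to g, so every y ∈ ℤ/62ℤ has a preimage.
So g is surjective.
Since g is surjective, we find g⁻¹(35): we need 57x ≡ 35 − 33 ≡ 2 (mod 62). Using 57⁻¹ = 37: x ≡ 37·2 = 74 = 1·62 + 12, so x = 12.
Check: g(12) = 57·12 + 33 = 717 = 11·62 + 35 ≡ 35 (mod 62).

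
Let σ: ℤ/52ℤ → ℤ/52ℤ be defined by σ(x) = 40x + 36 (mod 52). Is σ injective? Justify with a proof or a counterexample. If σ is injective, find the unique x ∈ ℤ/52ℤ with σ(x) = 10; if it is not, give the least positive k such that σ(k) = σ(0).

We have gcd(40, 52) = 4 > 1. Taking x_1 = 0 and x_2 = 13: σ(0) = 36 and σ(13) = 40·13 + 36 = 556 ≡ 36 (mod 52).
So σ(0) = σ(13) while 0 ≠ 13, so σ is not injective.
Since σ is not injective, we find the least positive k with σ(k) = σ(0): this means 40k ≡ 0 (mod 52), i.e. 52 ∣ 40k. Since gcd(40, 52) = 4, dividing through by 4 this holds exactly when 13 ∣ 10k, and as gcd(10, 13) = 1, exactly when 13 ∣ k.
The smallest positive such k is 13.

13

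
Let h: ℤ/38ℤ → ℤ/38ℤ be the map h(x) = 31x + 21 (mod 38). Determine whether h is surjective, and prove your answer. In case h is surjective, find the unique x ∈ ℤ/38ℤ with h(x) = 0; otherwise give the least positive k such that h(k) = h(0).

3

Since gcd(31, 38) = 1, 31 is invertible modulo 38. Euclid's algorithm: 38 = 1·31 + 7, 31 = 4·7 + 3, 7 = 2·3 + 1; back-substituting gives 1 = 27·31 − 22·38, so 31⁻¹ ≡ 27 (mod 38).
Then y ↦ 27(y − 21) is a two-sided inverse to h, so every y ∈ ℤ/38ℤ has a preimage.
Therefore h is surjective.
Since h is surjective, we find h⁻¹(0): we need 31x ≡ 0 − 21 ≡ 17 (mod 38). Using 31⁻¹ = 27: x ≡ 27·17 = 459 = 12·38 + 3, so x = 3.
Check: h(3) = 31·3 + 21 = 114 = 3·38 + 0 ≡ 0 (mod 38).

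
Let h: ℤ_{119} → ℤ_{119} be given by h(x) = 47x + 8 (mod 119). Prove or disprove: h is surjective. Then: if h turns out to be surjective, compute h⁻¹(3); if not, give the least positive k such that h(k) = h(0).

Since gcd(47, 119) = 1, 47 is invertible modulo 119. Euclid's algorithm: 119 = 2·47 + 25, 47 = 1·25 + 22, 25 = 1·22 + 3, 22 = 7·3 + 1; back-substituting gives 1 = 38·47 − 15·119, so 47⁻¹ ≡ 38 (mod 119).
Then y ↦ 38(y − 8) is a two-sided inverse to h, so every y ∈ ℤ_{119} has a preimage.
Thus h is surjective.
Since h is surjective, we find h⁻¹(3): we need 47x ≡ 3 − 8 ≡ 114 (mod 119). Using 47⁻¹ = 38: x ≡ 38·114 = 4332 = 36·119 + 48, so x = 48.
Check: h(48) = 47·48 + 8 = 2264 = 19·119 + 3 ≡ 3 (mod 119).

48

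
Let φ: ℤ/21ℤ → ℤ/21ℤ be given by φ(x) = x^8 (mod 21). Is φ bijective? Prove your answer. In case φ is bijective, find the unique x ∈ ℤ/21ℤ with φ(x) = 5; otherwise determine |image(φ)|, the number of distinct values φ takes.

8

φ(2): Repeated squaring mod 21: 2^1 ≡ 2, 2^2 ≡ 2² = 4, 2^4 ≡ 4² = 16, 2^8 ≡ 16² = 256 ≡ 4. So 2^8 ≡ 4 (mod 21).
φ(5): Repeated squaring mod 21: 5^1 ≡ 5, 5^2 ≡ 5² = 25 ≡ 4, 5^4 ≡ 4² = 16, 5^8 ≡ 16² = 256 ≡ 4. So 5^8 ≡ 4 (mod 21).
So φ(2) = φ(5) = 4 while 2 ≠ 5, so φ is not injective, hence not bijective.
Since φ is not bijective, we determine |image(φ)|. Computing x^8 mod 21 for each x (by repeated squaring, reducing mod 21 at every step), the values φ(0), φ(1), …, φ(20) are: 0, 1, 4, 9, 16, 4, 15, 7, 1, 18, 16, 16, 18, 1, 7, 15, 4, 16, 9, 4, 1.
The distinct values are {0, 1, 4, 7, 9, 15, 16, 18}; there are 8 of them.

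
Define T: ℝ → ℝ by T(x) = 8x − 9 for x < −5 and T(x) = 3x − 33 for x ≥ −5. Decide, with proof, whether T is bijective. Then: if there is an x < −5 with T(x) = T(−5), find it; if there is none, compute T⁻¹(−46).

-13/3

Both pieces are strictly increasing (slopes 8 and 3), so each is injective on its own interval.
The left piece maps (−∞, −5) onto (−∞, −49); the right piece maps [−5, ∞) onto [−48, ∞).
The images leave a gap (−49 has no preimage), so T is not surjective, hence not bijective.
Because the two images are disjoint, no x < −5 has T(x) = T(−5), so we compute T⁻¹(−46): −46 lies in [−48, ∞), so solve 3x − 33 = −46: x = (−46 + 33)/3 = −13/3.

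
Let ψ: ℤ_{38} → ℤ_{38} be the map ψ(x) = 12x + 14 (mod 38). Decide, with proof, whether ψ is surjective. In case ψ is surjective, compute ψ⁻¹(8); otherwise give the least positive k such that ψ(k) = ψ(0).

19

Since gcd(12, 38) = 2, we have 12x ≡ 0 (mod 2) for all x, so ψ(x) ≡ 0 (mod 2).
But 1 ≢ 0 (mod 2), so 1 ∈ ℤ_{38} has no preimage. So ψ is not surjective.
Since ψ is not surjective, we find the least positive k with ψ(k) = ψ(0): this means 12k ≡ 0 (mod 38), i.e. 38 ∣ 12k. Since gcd(12, 38) = 2, dividing through by 2 this holds exactly when 19 ∣ 6k, and as gcd(6, 19) = 1, exactly when 19 ∣ k.
The smallest positive such k is 19.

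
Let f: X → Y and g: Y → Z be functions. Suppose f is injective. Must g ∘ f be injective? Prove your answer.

not injective

No. Take X = Y = Z = {1, 2}, f = identity (injective), and g(x) = 1 for every x.
Then (g ∘ f)(1) = 1 = (g ∘ f)(2) with 1 ≠ 2, so g ∘ f is not injective.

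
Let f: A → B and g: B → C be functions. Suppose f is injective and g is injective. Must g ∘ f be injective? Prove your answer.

Suppose (g ∘ f)(s) = (g ∘ f)(t), i.e. g(f(s)) = g(f(t)).
Since g is injective, f(s) = f(t). Since f is injective, s = t. Hence g ∘ f is injective.

injective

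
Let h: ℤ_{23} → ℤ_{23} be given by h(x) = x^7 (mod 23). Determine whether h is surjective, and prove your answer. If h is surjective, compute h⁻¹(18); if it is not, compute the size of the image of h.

Since 23 is prime, the nonzero elements of ℤ_{23} form a cyclic group of order 22.
As gcd(7, 22) = 1, raising to the 7th power is a bijection on this group: if x_1^7 ≡ x_2^7 then (x_1x_2^{−1})^7 = 1, and the only element of order dividing gcd(7, 22) = 1 is 1, so x_1 = x_2.
With h(0) = 0 this makes h injective on all of ℤ_{23}, hence bijective (finite equal-size domain and codomain). In particular h is surjective.
Since h is surjective, we find the preimage of 18. The inverse of x ↦ x^7 on (ℤ_{23})^× is x ↦ x^19, because 7·19 = 133 = 6·22 + 1 ≡ 1 (mod 22) and x^{22} = 1 for x ≠ 0 (Fermat). So h⁻¹(18) = 18^19 mod 23.
Repeated squaring mod 23: 18^1 ≡ 18, 18^2 ≡ 18² = 324 ≡ 2, 18^4 ≡ 2² = 4, 18^8 ≡ 4² = 16, 18^16 ≡ 16² = 256 ≡ 3. Since 19 = 16 + 2 + 1, 18^19 ≡ 3·2·18: 3·2 = 6, then 6·18 = 108 ≡ 16. So 18^19 ≡ 16 (mod 23).
Hence h⁻¹(18) = 16.

16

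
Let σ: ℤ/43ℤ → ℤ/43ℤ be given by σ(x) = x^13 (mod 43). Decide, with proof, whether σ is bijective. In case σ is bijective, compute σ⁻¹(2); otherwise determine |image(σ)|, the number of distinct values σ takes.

22

Since 43 is prime, the nonzero elements of ℤ/43ℤ form a cyclic group of order 42.
As gcd(13, 42) = 1, raising to the 13th power is a bijection on this group: if a^13 ≡ b^13 then (ab^{−1})^13 = 1, and the only element of order dividing gcd(13, 42) = 1 is 1, so a = b.
With σ(0) = 0 this makes σ injective on all of ℤ/43ℤ, hence bijective (finite equal-size domain and codomain). In particular σ is bijective.
Since σ is bijective, we find the preimage of 2. The inverse of x ↦ x^13 on (ℤ/43ℤ)^× is x ↦ x^13, because 13·13 = 169 = 4·42 + 1 ≡ 1 (mod 42) and x^{42} = 1 for x ≠ 0 (Fermat). So σ⁻¹(2) = 2^13 mod 43.
Repeated squaring mod 43: 2^1 ≡ 2, 2^2 ≡ 2² = 4, 2^4 ≡ 4² = 16, 2^8 ≡ 16² = 256 ≡ 41. Since 13 = 8 + 4 + 1, 2^13 ≡ 41·16·2: 41·16 = 656 ≡ 11, then 11·2 = 22. So 2^13 ≡ 22 (mod 43).
Hence σ⁻¹(2) = 22.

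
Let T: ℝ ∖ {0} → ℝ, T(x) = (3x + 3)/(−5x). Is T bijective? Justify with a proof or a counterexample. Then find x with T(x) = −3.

If T(x) = −3/5, cross-multiplying gives −5(3x + 3) = 3(−5x), which simplifies to −15 = 0 — false.  So −3/5 has no preimage and T is not surjective.
Therefore T is not bijective.
Solving T(x) = −3: cross-multiplying gives 3x + 3 = −3(−5x), which rearranges to −12x = −3, so x = 1/4.

1/4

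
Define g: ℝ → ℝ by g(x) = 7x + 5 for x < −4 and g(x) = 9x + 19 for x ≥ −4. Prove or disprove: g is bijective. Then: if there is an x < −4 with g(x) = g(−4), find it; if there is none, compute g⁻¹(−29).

Both pieces are strictly increasing (slopes 7 and 9), so each is injective on its own interval.
The left piece maps (−∞, −4) onto (−∞, −23); the right piece maps [−4, ∞) onto [−17, ∞).
The images leave a gap (−23 has no preimage), so g is not surjective, hence not bijective.
Because the two images are disjoint, no x < −4 has g(x) = g(−4), so we compute g⁻¹(−29): −29 lies in (−∞, −23), so solve 7x + 5 = −29: x = (−29 − 5)/7 = −34/7.

-34/7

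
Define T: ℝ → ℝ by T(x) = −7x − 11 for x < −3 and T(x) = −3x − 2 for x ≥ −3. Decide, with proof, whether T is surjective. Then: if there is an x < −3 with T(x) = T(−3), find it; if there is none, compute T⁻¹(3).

Both pieces are strictly decreasing (slopes −7 and −3), so each is injective on its own interval.
The left piece maps (−∞, −3) onto (10, ∞); the right piece maps [−3, ∞) onto (−∞, 7].
The union (10, ∞) ∪ (−∞, 7] omits the interval between 10 and 7; in particular 10 has no preimage. So T is not surjective.
Because the two images are disjoint, no x < −3 has T(x) = T(−3), so we compute T⁻¹(3): 3 lies in (−∞, 7], so solve −3x − 2 = 3: x = (3 + 2)/(−3) = −5/3.

-5/3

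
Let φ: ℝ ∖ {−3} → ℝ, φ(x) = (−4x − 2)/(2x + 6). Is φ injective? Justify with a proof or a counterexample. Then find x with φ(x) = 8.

-5/2

Suppose φ(a) = φ(b). Cross-multiplying: (−4a − 2)(2b + 6) = (−4b − 2)(2a + 6).
Expanding both sides and cancelling the symmetric terms leaves −20·(a − b) = 0. Since −20 ≠ 0, a = b. Therefore φ is injective.
Solving φ(x) = 8: cross-multiplying gives −4x − 2 = 8(2x + 6), which rearranges to −20x = 50, so x = −5/2.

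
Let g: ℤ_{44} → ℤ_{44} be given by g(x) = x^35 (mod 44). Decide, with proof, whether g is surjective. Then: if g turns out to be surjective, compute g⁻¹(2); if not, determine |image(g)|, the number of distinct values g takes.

g(1) = 1^35 = 1.
g(5): Repeated squaring mod 44: 5^1 ≡ 5, 5^2 ≡ 5² = 25, 5^4 ≡ 25² = 625 ≡ 9, 5^8 ≡ 9² = 81 ≡ 37, 5^16 ≡ 37² = 1369 ≡ 5, 5^32 ≡ 5² = 25. Since 35 = 32 + 2 + 1, 5^35 ≡ 25·25·5: 25·25 = 625 ≡ 9, then 9·5 = 45 ≡ 1. So 5^35 ≡ 1 (mod 44).
So g(1) = g(5) = 1 while 1 ≠ 5, so g is not injective.
A non-injective map from the 44-element set ℤ_{44} to itself takes at most 43 distinct values, so it cannot be surjective. Thus g is not surjective.
Since g is not surjective, we determine |image(g)|. Computing x^35 mod 44 for each x (by repeated squaring, reducing mod 44 at every step), the values g(0), g(1), …, g(43) are: 0, 1, 32, 23, 12, 1, 32, 43, 32, 1, 32, 11, 12, 21, 12, 23, 12, 21, 32, 43, 12, 21, 0, 23, 32, 1, 12, 23, 32, 21, 32, 23, 32, 33, 12, 43, 12, 1, 12, 43, 32, 21, 12, 43.
The distinct values are {0, 1, 11, 12, 21, 23, 32, 33, 43}; there are 9 of them.

9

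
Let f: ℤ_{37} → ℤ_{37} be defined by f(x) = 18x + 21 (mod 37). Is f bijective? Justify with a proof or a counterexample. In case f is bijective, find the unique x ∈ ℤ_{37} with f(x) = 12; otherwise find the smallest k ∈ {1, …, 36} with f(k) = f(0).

18

Recall that f is injective if f(x_1) = f(x_2) implies x_1 = x_2.
Suppose f(x_1) = f(x_2) in ℤ_{37}. Then 18x_1 + 21 ≡ 18x_2 + 21 (mod 37), so 18(x_1 − x_2) ≡ 0 (mod 37).
Since gcd(18, 37) = 1, 18 is invertible modulo 37, therefore x_1 − x_2 ≡ 0 (mod 37), i.e. x_1 = x_2.
We now compute 18⁻¹ mod 37 explicitly. Euclid's algorithm: 37 = 2·18 + 1; back-substituting gives 1 = 35·18 − 17·37, so 18⁻¹ ≡ 35 (mod 37).
For any y ∈ ℤ_{37}, x = 35(y − 21) mod 37 satisfies f(x) = 18·35(y − 21) + 21 ≡ y (since 18·35 ≡ 1 mod 37). So every y has a preimage.
So f is bijective.
Since f is bijective, we compute f⁻¹(12): solve 18x + 21 ≡ 12 (mod 37), i.e. 18x ≡ 28 (mod 37).
Multiplying by 18⁻¹ = 35 gives x ≡ 35·28 = 980 = 26·37 + 18 ≡ 18 (mod 37).
Check: f(18) = 18·18 + 21 = 345 = 9·37 + 12 ≡ 12 (mod 37).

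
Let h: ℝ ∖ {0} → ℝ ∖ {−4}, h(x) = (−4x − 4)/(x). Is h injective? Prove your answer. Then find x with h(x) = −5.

Suppose h(x_1) = h(x_2). Cross-multiplying: (−4x_1 − 4)(x_2) = (−4x_2 − 4)(x_1).
Expanding both sides and cancelling the symmetric terms leaves 4·(x_1 − x_2) = 0. Since 4 ≠ 0, x_1 = x_2. Therefore h is injective.
Solving h(x) = −5: cross-multiplying gives −4x − 4 = −5(x), which rearranges to 1x = 4, so x = 4.

4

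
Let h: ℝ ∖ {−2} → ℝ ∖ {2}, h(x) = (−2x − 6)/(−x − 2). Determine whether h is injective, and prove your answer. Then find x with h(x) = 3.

Suppose h(a) = h(b). Cross-multiplying: (−2a − 6)(−b − 2) = (−2b − 6)(−a − 2).
Expanding both sides and cancelling the symmetric terms leaves −2·(a − b) = 0. Since −2 ≠ 0, a = b. Thus h is injective.
Solving h(x) = 3: cross-multiplying gives −2x − 6 = 3(−x − 2), which rearranges to 1x = 0, so x = 0.

0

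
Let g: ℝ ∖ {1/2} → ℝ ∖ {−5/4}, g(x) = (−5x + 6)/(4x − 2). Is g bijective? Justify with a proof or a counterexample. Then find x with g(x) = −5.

4/15

Suppose g(s) = g(t). Cross-multiplying: (−5s + 6)(4t − 2) = (−5t + 6)(4s − 2).
Expanding both sides and cancelling the symmetric terms leaves −14·(s − t) = 0. Since −14 ≠ 0, s = t. Hence g is injective.
For any y ≠ −5/4, solving y(4x − 2) = −5x + 6 for x gives a well-defined x ≠ 1/2. So g is surjective.
So g is bijective.
Solving g(x) = −5: cross-multiplying gives −5x + 6 = −5(4x − 2), which rearranges to 15x = 4, so x = 4/15.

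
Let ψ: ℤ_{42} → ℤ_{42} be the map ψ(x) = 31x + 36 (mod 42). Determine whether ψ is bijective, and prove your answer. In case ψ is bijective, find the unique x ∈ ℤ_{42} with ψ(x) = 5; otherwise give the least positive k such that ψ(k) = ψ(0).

41

Recall: ψ is injective if ψ(u) = ψ(v) implies u = v.
Suppose ψ(u) = ψ(v) in ℤ_{42}. Then 31u + 36 ≡ 31v + 36 (mod 42), so 31(u − v) ≡ 0 (mod 42).
Since gcd(31, 42) = 1, 31 is invertible modulo 42, hence u − v ≡ 0 (mod 42), i.e. u = v.
We now compute 31⁻¹ mod 42 explicitly. Euclid's algorithm: 42 = 1·31 + 11, 31 = 2·11 + 9, 11 = 1·9 + 2, 9 = 4·2 + 1; back-substituting gives 1 = 19·31 − 14·42, so 31⁻¹ ≡ 19 (mod 42).
Then y ↦ 19(y − 36) is a two-sided inverse to ψ, so every y ∈ ℤ_{42} has a preimage.
So ψ is bijective.
Since ψ is bijective, we find ψ⁻¹(5): we need 31x ≡ 5 − 36 ≡ 11 (mod 42). Using 31⁻¹ = 19: x ≡ 19·11 = 209 = 4·42 + 41, so x = 41.
Check: ψ(41) = 31·41 + 36 = 1307 = 31·42 + 5 ≡ 5 (mod 42).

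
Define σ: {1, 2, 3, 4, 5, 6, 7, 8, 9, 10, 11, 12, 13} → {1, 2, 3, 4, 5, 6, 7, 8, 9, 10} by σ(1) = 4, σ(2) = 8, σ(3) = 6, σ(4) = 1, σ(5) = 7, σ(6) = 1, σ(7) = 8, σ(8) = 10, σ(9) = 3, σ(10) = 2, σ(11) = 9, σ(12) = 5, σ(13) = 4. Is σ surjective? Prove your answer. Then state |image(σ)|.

10

Every element of the codomain has a preimage: 1 = σ(4), 2 = σ(10), 3 = σ(9), 4 = σ(1), 5 = σ(12), 6 = σ(3), 7 = σ(5), 8 = σ(2), 9 = σ(11), 10 = σ(8).
Thus σ is surjective.
The image of σ is {1, 2, 3, 4, 5, 6, 7, 8, 9, 10}, which has 10 elements.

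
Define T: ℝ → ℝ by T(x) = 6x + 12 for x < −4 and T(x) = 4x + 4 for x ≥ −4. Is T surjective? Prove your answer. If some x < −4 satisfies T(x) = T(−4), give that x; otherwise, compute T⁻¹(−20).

Both pieces are strictly increasing (slopes 6 and 4), so each is injective on its own interval.
The left piece maps (−∞, −4) onto (−∞, −12); the right piece maps [−4, ∞) onto [−12, ∞).
These images together cover ℝ, so T is surjective.
Because the two images are disjoint, no x < −4 has T(x) = T(−4), so we compute T⁻¹(−20): −20 lies in (−∞, −12), so solve 6x + 12 = −20: x = (−20 − 12)/6 = −16/3.

-16/3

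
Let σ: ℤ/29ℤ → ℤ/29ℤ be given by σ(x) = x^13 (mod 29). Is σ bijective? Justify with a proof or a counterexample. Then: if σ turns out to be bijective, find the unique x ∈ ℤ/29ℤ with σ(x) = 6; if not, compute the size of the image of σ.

Since 29 is prime, the nonzero elements of ℤ/29ℤ form a cyclic group of order 28.
As gcd(13, 28) = 1, raising to the 13th power is a bijection on this group: if x_1^13 ≡ x_2^13 then (x_1x_2^{−1})^13 = 1, and the only element of order dividing gcd(13, 28) = 1 is 1, so x_1 = x_2.
With σ(0) = 0 this makes σ injective on all of ℤ/29ℤ, hence bijective (finite equal-size domain and codomain). In particular σ is bijective.
Since σ is bijective, we find the preimage of 6. The inverse of x ↦ x^13 on (ℤ/29ℤ)^× is x ↦ x^13, because 13·13 = 169 = 6·28 + 1 ≡ 1 (mod 28) and x^{28} = 1 for x ≠ 0 (Fermat). So σ⁻¹(6) = 6^13 mod 29.
Repeated squaring mod 29: 6^1 ≡ 6, 6^2 ≡ 6² = 36 ≡ 7, 6^4 ≡ 7² = 49 ≡ 20, 6^8 ≡ 20² = 400 ≡ 23. Since 13 = 8 + 4 + 1, 6^13 ≡ 23·20·6: 23·20 = 460 ≡ 25, then 25·6 = 150 ≡ 5. So 6^13 ≡ 5 (mod 29).
Hence σ⁻¹(6) = 5.

5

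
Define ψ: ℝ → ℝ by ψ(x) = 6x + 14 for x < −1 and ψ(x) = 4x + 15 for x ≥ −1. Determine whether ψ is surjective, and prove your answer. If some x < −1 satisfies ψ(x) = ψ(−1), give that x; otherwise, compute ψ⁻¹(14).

-1/4

Both pieces are strictly increasing (slopes 6 and 4), so each is injective on its own interval.
The left piece maps (−∞, −1) onto (−∞, 8); the right piece maps [−1, ∞) onto [11, ∞).
The union (−∞, 8) ∪ [11, ∞) omits the interval between 8 and 11; in particular 8 has no preimage. So ψ is not surjective.
Because the two images are disjoint, no x < −1 has ψ(x) = ψ(−1), so we compute ψ⁻¹(14): 14 lies in [11, ∞), so solve 4x + 15 = 14: x = (14 − 15)/4 = −1/4.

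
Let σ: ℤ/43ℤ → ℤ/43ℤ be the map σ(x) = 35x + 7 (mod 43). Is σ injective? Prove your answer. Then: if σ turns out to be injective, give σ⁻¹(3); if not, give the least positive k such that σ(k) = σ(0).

Recall that σ is injective if σ(a) = σ(b) implies a = b.
If σ(a) = σ(b), then 35a ≡ 35b (mod 43). Because gcd(35, 43) = 1, we may cancel 35 to get a ≡ b (mod 43).
So σ is injective.
We now compute 35⁻¹ mod 43 explicitly. Euclid's algorithm: 43 = 1·35 + 8, 35 = 4·8 + 3, 8 = 2·3 + 2, 3 = 1·2 + 1; back-substituting gives 1 = 16·35 − 13·43, so 35⁻¹ ≡ 16 (mod 43).
Since σ is injective, we find σ⁻¹(3): we need 35x ≡ 3 − 7 ≡ 39 (mod 43). Using 35⁻¹ = 16: x ≡ 16·39 = 624 = 14·43 + 22, so x = 22.
Check: σ(22) = 35·22 + 7 = 777 = 18·43 + 3 ≡ 3 (mod 43).

22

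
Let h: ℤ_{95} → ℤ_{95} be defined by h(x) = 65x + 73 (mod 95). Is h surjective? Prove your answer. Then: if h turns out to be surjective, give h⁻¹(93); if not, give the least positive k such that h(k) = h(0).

19

Recall: surjectivity means every element of the codomain has a preimage under h.
Since gcd(65, 95) = 5, we have 65x ≡ 0 (mod 5) for all x, so h(x) ≡ 3 (mod 5).
But 0 ≢ 3 (mod 5), so 0 ∈ ℤ_{95} has no preimage. Thus h is not surjective.
Since h is not surjective, we find the least positive k with h(k) = h(0): this means 65k ≡ 0 (mod 95), i.e. 95 ∣ 65k. Since gcd(65, 95) = 5, dividing through by 5 this holds exactly when 19 ∣ 13k, and as gcd(13, 19) = 1, exactly when 19 ∣ k.
The smallest positive such k is 19.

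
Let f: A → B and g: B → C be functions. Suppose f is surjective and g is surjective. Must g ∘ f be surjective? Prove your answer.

Let c ∈ C. Since g is surjective, there is b ∈ B with g(b) = c. Since f is surjective, there is a ∈ A with f(a) = b.
Then (g ∘ f)(a) = g(b) = c. Thus g ∘ f is surjective.

surjective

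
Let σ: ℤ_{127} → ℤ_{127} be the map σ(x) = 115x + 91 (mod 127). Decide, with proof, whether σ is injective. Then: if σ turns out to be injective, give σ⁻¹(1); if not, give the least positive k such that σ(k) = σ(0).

71

Suppose σ(u) = σ(v) in ℤ_{127}. Then 115u + 91 ≡ 115v + 91 (mod 127), thus 115(u − v) ≡ 0 (mod 127).
Since gcd(115, 127) = 1, 115 is invertible modulo 127, therefore u − v ≡ 0 (mod 127), i.e. u = v.
Thus σ is injective.
We now compute 115⁻¹ mod 127 explicitly. Euclid's algorithm: 127 = 1·115 + 12, 115 = 9·12 + 7, 12 = 1·7 + 5, 7 = 1·5 + 2, 5 = 2·2 + 1; back-substituting gives 1 = 74·115 − 67·127, so 115⁻¹ ≡ 74 (mod 127).
Since σ is injective, we find σ⁻¹(1): we need 115x ≡ 1 − 91 ≡ 37 (mod 127). Using 115⁻¹ = 74: x ≡ 74·37 = 2738 = 21·127 + 71, so x = 71.
Check: σ(71) = 115·71 + 91 = 8256 = 65·127 + 1 ≡ 1 (mod 127).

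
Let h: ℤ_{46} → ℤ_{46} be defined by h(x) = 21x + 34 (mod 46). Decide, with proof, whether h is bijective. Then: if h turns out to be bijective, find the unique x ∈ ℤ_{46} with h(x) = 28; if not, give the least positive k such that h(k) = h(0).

26

Suppose h(s) = h(t) in ℤ_{46}. Then 21s + 34 ≡ 21t + 34 (mod 46), so 21(s − t) ≡ 0 (mod 46).
Since gcd(21, 46) = 1, 21 is invertible modulo 46, hence s − t ≡ 0 (mod 46), i.e. s = t.
We now compute 21⁻¹ mod 46 explicitly. Euclid's algorithm: 46 = 2·21 + 4, 21 = 5·4 + 1; back-substituting gives 1 = 11·21 − 5·46, so 21⁻¹ ≡ 11 (mod 46).
For any y ∈ ℤ_{46}, x = 11(y − 34) mod 46 satisfies h(x) = 21·11(y − 34) + 34 ≡ y (since 21·11 ≡ 1 mod 46). So every y has a preimage.
So h is bijective.
Since h is bijective, we find h⁻¹(28): we need 21x ≡ 28 − 34 ≡ 40 (mod 46). Using 21⁻¹ = 11: x ≡ 11·40 = 440 = 9·46 + 26, so x = 26.
Check: h(26) = 21·26 + 34 = 580 = 12·46 + 28 ≡ 28 (mod 46).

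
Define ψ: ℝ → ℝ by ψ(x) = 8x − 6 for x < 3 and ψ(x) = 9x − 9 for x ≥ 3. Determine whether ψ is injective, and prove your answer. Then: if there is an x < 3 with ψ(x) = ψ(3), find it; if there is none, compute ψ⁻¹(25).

34/9

Both pieces are strictly increasing (slopes 8 and 9), so each is injective on its own interval.
The left piece maps (−∞, 3) onto (−∞, 18); the right piece maps [3, ∞) onto [18, ∞).
These images are disjoint, so no value is attained by both pieces. Therefore ψ is injective.
Because the two images are disjoint, no x < 3 has ψ(x) = ψ(3), so we compute ψ⁻¹(25): 25 lies in [18, ∞), so solve 9x − 9 = 25: x = (25 + 9)/9 = 34/9.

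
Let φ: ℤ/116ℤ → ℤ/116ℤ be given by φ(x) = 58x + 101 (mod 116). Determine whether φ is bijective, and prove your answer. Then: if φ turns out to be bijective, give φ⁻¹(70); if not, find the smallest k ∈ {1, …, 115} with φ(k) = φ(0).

2

Recall: φ is injective if φ(s) = φ(t) implies s = t.
We have gcd(58, 116) = 58 > 1. Taking s = 0 and t = 2: φ(0) = 101 and φ(2) = 58·2 + 101 = 217 ≡ 101 (mod 116).
So φ(0) = φ(2) while 0 ≠ 2, thus φ is not injective, hence not bijective.
Since φ is not bijective, we find the least positive k with φ(k) = φ(0): this means 58k ≡ 0 (mod 116), i.e. 116 ∣ 58k. Since gcd(58, 116) = 58, dividing through by 58 this holds exactly when 2 ∣ k.
The smallest positive such k is 2.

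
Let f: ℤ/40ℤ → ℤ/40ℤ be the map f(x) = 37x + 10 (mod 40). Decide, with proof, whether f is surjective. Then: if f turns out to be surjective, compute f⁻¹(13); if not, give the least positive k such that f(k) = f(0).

39

Since gcd(37, 40) = 1, 37 is invertible modulo 40. Euclid's algorithm: 40 = 1·37 + 3, 37 = 12·3 + 1; back-substituting gives 1 = 13·37 − 12·40, so 37⁻¹ ≡ 13 (mod 40).
For any y ∈ ℤ/40ℤ, x = 13(y − 10) mod 40 satisfies f(x) = 37·13(y − 10) + 10 ≡ y (since 37·13 ≡ 1 mod 40). So every y has a preimage.
Therefore f is surjective.
Since f is surjective, we find f⁻¹(13): we need 37x ≡ 13 − 10 ≡ 3 (mod 40). Using 37⁻¹ = 13: x ≡ 13·3 = 39, so x = 39.
Check: f(39) = 37·39 + 10 = 1453 = 36·40 + 13 ≡ 13 (mod 40).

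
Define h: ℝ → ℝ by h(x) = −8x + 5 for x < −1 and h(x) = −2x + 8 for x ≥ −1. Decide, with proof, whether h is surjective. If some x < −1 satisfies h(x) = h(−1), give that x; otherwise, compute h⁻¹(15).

Both pieces are strictly decreasing (slopes −8 and −2), so each is injective on its own interval.
The left piece maps (−∞, −1) onto (13, ∞); the right piece maps [−1, ∞) onto (−∞, 10].
The union (13, ∞) ∪ (−∞, 10] omits the interval between 13 and 10; in particular 13 has no preimage. So h is not surjective.
Because the two images are disjoint, no x < −1 has h(x) = h(−1), so we compute h⁻¹(15): 15 lies in (13, ∞), so solve −8x + 5 = 15: x = (15 − 5)/(−8) = −5/4.

-5/4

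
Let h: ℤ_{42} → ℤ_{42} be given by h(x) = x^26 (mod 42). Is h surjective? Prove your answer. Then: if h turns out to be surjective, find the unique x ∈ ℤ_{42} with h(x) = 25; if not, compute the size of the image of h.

h(4): Repeated squaring mod 42: 4^1 ≡ 4, 4^2 ≡ 4² = 16, 4^4 ≡ 16² = 256 ≡ 4, 4^8 ≡ 4² = 16, 4^16 ≡ 16² = 256 ≡ 4. Since 26 = 16 + 8 + 2, 4^26 ≡ 4·16·16: 4·16 = 64 ≡ 22, then 22·16 = 352 ≡ 16. So 4^26 ≡ 16 (mod 42).
h(10): Repeated squaring mod 42: 10^1 ≡ 10, 10^2 ≡ 10² = 100 ≡ 16, 10^4 ≡ 16² = 256 ≡ 4, 10^8 ≡ 4² = 16, 10^16 ≡ 16² = 256 ≡ 4. Since 26 = 16 + 8 + 2, 10^26 ≡ 4·16·16: 4·16 = 64 ≡ 22, then 22·16 = 352 ≡ 16. So 10^26 ≡ 16 (mod 42).
So h(4) = h(10) = 16 while 4 ≠ 10, so h is not injective.
A non-injective map from the 42-element set ℤ_{42} to itself takes at most 41 distinct values, so it cannot be surjective. So h is not surjective.
Since h is not surjective, we determine |image(h)|. Computing x^26 mod 42 for each x (by repeated squaring, reducing mod 42 at every step), the values h(0), h(1), …, h(41) are: 0, 1, 4, 9, 16, 25, 36, 7, 22, 39, 16, 37, 18, 1, 28, 15, 4, 37, 30, 25, 22, 21, 22, 25, 30, 37, 4, 15, 28, 1, 18, 37, 16, 39, 22, 7, 36, 25, 16, 9, 4, 1.
The distinct values are {0, 1, 4, 7, 9, 15, 16, 18, 21, 22, 25, 28, 30, 36, 37, 39}; there are 16 of them.

16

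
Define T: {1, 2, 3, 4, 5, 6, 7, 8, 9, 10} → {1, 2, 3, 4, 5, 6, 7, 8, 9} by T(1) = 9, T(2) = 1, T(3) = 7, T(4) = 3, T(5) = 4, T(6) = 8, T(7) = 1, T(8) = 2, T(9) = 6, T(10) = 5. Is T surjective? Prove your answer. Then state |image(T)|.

Every element of the codomain has a preimage: 1 = T(2), 2 = T(8), 3 = T(4), 4 = T(5), 5 = T(10), 6 = T(9), 7 = T(3), 8 = T(6), 9 = T(1).
Therefore T is surjective.
The image of T is {1, 2, 3, 4, 5, 6, 7, 8, 9}, which has 9 elements.

9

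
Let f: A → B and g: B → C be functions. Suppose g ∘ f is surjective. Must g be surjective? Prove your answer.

Let c ∈ C. Since g ∘ f is surjective, some a ∈ A has g(f(a)) = c. Then b = f(a) ∈ B satisfies g(b) = c. So g is surjective.

surjective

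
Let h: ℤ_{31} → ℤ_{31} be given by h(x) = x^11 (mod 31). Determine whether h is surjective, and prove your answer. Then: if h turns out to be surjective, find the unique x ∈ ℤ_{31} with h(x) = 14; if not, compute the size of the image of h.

9

Since 31 is prime, the nonzero elements of ℤ_{31} form a cyclic group of order 30.
As gcd(11, 30) = 1, raising to the 11th power is a bijection on this group: if s^11 ≡ t^11 then (st^{−1})^11 = 1, and the only element of order dividing gcd(11, 30) = 1 is 1, so s = t.
With h(0) = 0 this makes h injective on all of ℤ_{31}, hence bijective (finite equal-size domain and codomain). In particular h is surjective.
Since h is surjective, we find the preimage of 14. The inverse of x ↦ x^11 on (ℤ_{31})^× is x ↦ x^11, because 11·11 = 121 = 4·30 + 1 ≡ 1 (mod 30) and x^{30} = 1 for x ≠ 0 (Fermat). So h⁻¹(14) = 14^11 mod 31.
Repeated squaring mod 31: 14^1 ≡ 14, 14^2 ≡ 14² = 196 ≡ 10, 14^4 ≡ 10² = 100 ≡ 7, 14^8 ≡ 7² = 49 ≡ 18. Since 11 = 8 + 2 + 1, 14^11 ≡ 18·10·14: 18·10 = 180 ≡ 25, then 25·14 = 350 ≡ 9. So 14^11 ≡ 9 (mod 31).
Hence h⁻¹(14) = 9.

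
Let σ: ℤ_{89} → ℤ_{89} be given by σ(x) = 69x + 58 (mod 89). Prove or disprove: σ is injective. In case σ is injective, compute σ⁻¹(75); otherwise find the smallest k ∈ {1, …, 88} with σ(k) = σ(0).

Recall: injectivity means: for all x_1, x_2 in the domain, σ(x_1) = σ(x_2) implies x_1 = x_2.
If σ(x_1) = σ(x_2), then 69x_1 ≡ 69x_2 (mod 89). Because gcd(69, 89) = 1, we may cancel 69 to get x_1 ≡ x_2 (mod 89).
Hence σ is injective.
We now compute 69⁻¹ mod 89 explicitly. Euclid's algorithm: 89 = 1·69 + 20, 69 = 3·20 + 9, 20 = 2·9 + 2, 9 = 4·2 + 1; back-substituting gives 1 = 40·69 − 31·89, so 69⁻¹ ≡ 40 (mod 89).
Since σ is injective, we find σ⁻¹(75): we need 69x ≡ 75 − 58 ≡ 17 (mod 89). Using 69⁻¹ = 40: x ≡ 40·17 = 680 = 7·89 + 57, so x = 57.
Check: σ(57) = 69·57 + 58 = 3991 = 44·89 + 75 ≡ 75 (mod 89).

57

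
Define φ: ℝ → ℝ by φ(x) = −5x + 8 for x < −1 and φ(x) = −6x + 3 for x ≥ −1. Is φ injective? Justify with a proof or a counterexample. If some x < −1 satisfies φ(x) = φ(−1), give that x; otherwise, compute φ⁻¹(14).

-6/5

Both pieces are strictly decreasing (slopes −5 and −6), so each is injective on its own interval.
The left piece maps (−∞, −1) onto (13, ∞); the right piece maps [−1, ∞) onto (−∞, 9].
These images are disjoint, so no value is attained by both pieces. Thus φ is injective.
Because the two images are disjoint, no x < −1 has φ(x) = φ(−1), so we compute φ⁻¹(14): 14 lies in (13, ∞), so solve −5x + 8 = 14: x = (14 − 8)/(−5) = −6/5.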